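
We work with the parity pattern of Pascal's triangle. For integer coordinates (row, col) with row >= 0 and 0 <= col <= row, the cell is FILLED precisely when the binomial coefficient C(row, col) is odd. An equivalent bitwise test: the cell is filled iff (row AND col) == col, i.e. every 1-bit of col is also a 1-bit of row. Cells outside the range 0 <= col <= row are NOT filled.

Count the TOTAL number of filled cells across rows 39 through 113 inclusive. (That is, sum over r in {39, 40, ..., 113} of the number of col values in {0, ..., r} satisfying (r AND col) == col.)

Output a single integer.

r39=100111 pc4: +16 =16
r40=101000 pc2: +4 =20
r41=101001 pc3: +8 =28
r42=101010 pc3: +8 =36
r43=101011 pc4: +16 =52
r44=101100 pc3: +8 =60
r45=101101 pc4: +16 =76
r46=101110 pc4: +16 =92
r47=101111 pc5: +32 =124
r48=110000 pc2: +4 =128
r49=110001 pc3: +8 =136
r50=110010 pc3: +8 =144
r51=110011 pc4: +16 =160
r52=110100 pc3: +8 =168
r53=110101 pc4: +16 =184
r54=110110 pc4: +16 =200
r55=110111 pc5: +32 =232
r56=111000 pc3: +8 =240
r57=111001 pc4: +16 =256
r58=111010 pc4: +16 =272
r59=111011 pc5: +32 =304
r60=111100 pc4: +16 =320
r61=111101 pc5: +32 =352
r62=111110 pc5: +32 =384
r63=111111 pc6: +64 =448
r64=1000000 pc1: +2 =450
r65=1000001 pc2: +4 =454
r66=1000010 pc2: +4 =458
r67=1000011 pc3: +8 =466
r68=1000100 pc2: +4 =470
r69=1000101 pc3: +8 =478
r70=1000110 pc3: +8 =486
r71=1000111 pc4: +16 =502
r72=1001000 pc2: +4 =506
r73=1001001 pc3: +8 =514
r74=1001010 pc3: +8 =522
r75=1001011 pc4: +16 =538
r76=1001100 pc3: +8 =546
r77=1001101 pc4: +16 =562
r78=1001110 pc4: +16 =578
r79=1001111 pc5: +32 =610
r80=1010000 pc2: +4 =614
r81=1010001 pc3: +8 =622
r82=1010010 pc3: +8 =630
r83=1010011 pc4: +16 =646
r84=1010100 pc3: +8 =654
r85=1010101 pc4: +16 =670
r86=1010110 pc4: +16 =686
r87=1010111 pc5: +32 =718
r88=1011000 pc3: +8 =726
r89=1011001 pc4: +16 =742
r90=1011010 pc4: +16 =758
r91=1011011 pc5: +32 =790
r92=1011100 pc4: +16 =806
r93=1011101 pc5: +32 =838
r94=1011110 pc5: +32 =870
r95=1011111 pc6: +64 =934
r96=1100000 pc2: +4 =938
r97=1100001 pc3: +8 =946
r98=1100010 pc3: +8 =954
r99=1100011 pc4: +16 =970
r100=1100100 pc3: +8 =978
r101=1100101 pc4: +16 =994
r102=1100110 pc4: +16 =1010
r103=1100111 pc5: +32 =1042
r104=1101000 pc3: +8 =1050
r105=1101001 pc4: +16 =1066
r106=1101010 pc4: +16 =1082
r107=1101011 pc5: +32 =1114
r108=1101100 pc4: +16 =1130
r109=1101101 pc5: +32 =1162
r110=1101110 pc5: +32 =1194
r111=1101111 pc6: +64 =1258
r112=1110000 pc3: +8 =1266
r113=1110001 pc4: +16 =1282

Answer: 1282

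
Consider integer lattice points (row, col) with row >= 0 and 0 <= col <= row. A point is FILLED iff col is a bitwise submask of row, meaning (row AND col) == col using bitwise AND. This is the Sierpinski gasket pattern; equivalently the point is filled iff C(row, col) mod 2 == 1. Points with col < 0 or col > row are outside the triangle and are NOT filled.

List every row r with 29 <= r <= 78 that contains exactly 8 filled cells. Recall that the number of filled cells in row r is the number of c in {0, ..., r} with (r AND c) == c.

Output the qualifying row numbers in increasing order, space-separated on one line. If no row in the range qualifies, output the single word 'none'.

Row r has 2^popcount(r) filled cells, so we need popcount(r) = log2(8) = 3.
Scan r = 29..78 and keep those with exactly 3 one-bits:
r=29=11101 popcount=4 -> skip
r=30=11110 popcount=4 -> skip
r=31=11111 popcount=5 -> skip
r=32=100000 popcount=1 -> skip
r=33=100001 popcount=2 -> skip
r=34=100010 popcount=2 -> skip
r=35=100011 popcount=3 -> KEEP
r=36=100100 popcount=2 -> skip
r=37=100101 popcount=3 -> KEEP
r=38=100110 popcount=3 -> KEEP
r=39=100111 popcount=4 -> skip
r=40=101000 popcount=2 -> skip
r=41=101001 popcount=3 -> KEEP
r=42=101010 popcount=3 -> KEEP
r=43=101011 popcount=4 -> skip
r=44=101100 popcount=3 -> KEEP
r=45=101101 popcount=4 -> skip
r=46=101110 popcount=4 -> skip
r=47=101111 popcount=5 -> skip
r=48=110000 popcount=2 -> skip
r=49=110001 popcount=3 -> KEEP
r=50=110010 popcount=3 -> KEEP
r=51=110011 popcount=4 -> skip
r=52=110100 popcount=3 -> KEEP
r=53=110101 popcount=4 -> skip
r=54=110110 popcount=4 -> skip
r=55=110111 popcount=5 -> skip
r=56=111000 popcount=3 -> KEEP
r=57=111001 popcount=4 -> skip
r=58=111010 popcount=4 -> skip
r=59=111011 popcount=5 -> skip
r=60=111100 popcount=4 -> skip
r=61=111101 popcount=5 -> skip
r=62=111110 popcount=5 -> skip
r=63=111111 popcount=6 -> skip
r=64=1000000 popcount=1 -> skip
r=65=1000001 popcount=2 -> skip
r=66=1000010 popcount=2 -> skip
r=67=1000011 popcount=3 -> KEEP
r=68=1000100 popcount=2 -> skip
r=69=1000101 popcount=3 -> KEEP
r=70=1000110 popcount=3 -> KEEP
r=71=1000111 popcount=4 -> skip
r=72=1001000 popcount=2 -> skip
r=73=1001001 popcount=3 -> KEEP
r=74=1001010 popcount=3 -> KEEP
r=75=1001011 popcount=4 -> skip
r=76=1001100 popcount=3 -> KEEP
r=77=1001101 popcount=4 -> skip
r=78=1001110 popcount=4 -> skip
Kept rows: 35 37 38 41 42 44 49 50 52 56 67 69 70 73 74 76

Answer: 35 37 38 41 42 44 49 50 52 56 67 69 70 73 74 76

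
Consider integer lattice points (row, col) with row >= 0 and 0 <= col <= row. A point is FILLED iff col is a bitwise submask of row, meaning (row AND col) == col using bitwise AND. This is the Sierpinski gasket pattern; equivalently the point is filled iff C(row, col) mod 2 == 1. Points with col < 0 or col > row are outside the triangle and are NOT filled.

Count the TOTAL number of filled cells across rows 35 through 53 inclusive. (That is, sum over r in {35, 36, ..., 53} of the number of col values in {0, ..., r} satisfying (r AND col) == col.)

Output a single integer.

r35=100011 pc3: +8 =8
r36=100100 pc2: +4 =12
r37=100101 pc3: +8 =20
r38=100110 pc3: +8 =28
r39=100111 pc4: +16 =44
r40=101000 pc2: +4 =48
r41=101001 pc3: +8 =56
r42=101010 pc3: +8 =64
r43=101011 pc4: +16 =80
r44=101100 pc3: +8 =88
r45=101101 pc4: +16 =104
r46=101110 pc4: +16 =120
r47=101111 pc5: +32 =152
r48=110000 pc2: +4 =156
r49=110001 pc3: +8 =164
r50=110010 pc3: +8 =172
r51=110011 pc4: +16 =188
r52=110100 pc3: +8 =196
r53=110101 pc4: +16 =212

Answer: 212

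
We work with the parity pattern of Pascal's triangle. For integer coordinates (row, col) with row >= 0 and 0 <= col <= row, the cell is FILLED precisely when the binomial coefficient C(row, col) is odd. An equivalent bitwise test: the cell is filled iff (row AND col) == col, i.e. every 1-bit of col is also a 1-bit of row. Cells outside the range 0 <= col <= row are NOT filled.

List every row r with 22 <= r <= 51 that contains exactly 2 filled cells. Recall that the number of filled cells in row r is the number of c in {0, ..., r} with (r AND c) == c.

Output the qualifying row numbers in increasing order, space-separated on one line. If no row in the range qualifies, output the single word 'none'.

Row r has 2^popcount(r) filled cells, so we need popcount(r) = log2(2) = 1.
Scan r = 22..51 and keep those with exactly 1 one-bits:
r=22=10110 popcount=3 -> skip
r=23=10111 popcount=4 -> skip
r=24=11000 popcount=2 -> skip
r=25=11001 popcount=3 -> skip
r=26=11010 popcount=3 -> skip
r=27=11011 popcount=4 -> skip
r=28=11100 popcount=3 -> skip
r=29=11101 popcount=4 -> skip
r=30=11110 popcount=4 -> skip
r=31=11111 popcount=5 -> skip
r=32=100000 popcount=1 -> KEEP
r=33=100001 popcount=2 -> skip
r=34=100010 popcount=2 -> skip
r=35=100011 popcount=3 -> skip
r=36=100100 popcount=2 -> skip
r=37=100101 popcount=3 -> skip
r=38=100110 popcount=3 -> skip
r=39=100111 popcount=4 -> skip
r=40=101000 popcount=2 -> skip
r=41=101001 popcount=3 -> skip
r=42=101010 popcount=3 -> skip
r=43=101011 popcount=4 -> skip
r=44=101100 popcount=3 -> skip
r=45=101101 popcount=4 -> skip
r=46=101110 popcount=4 -> skip
r=47=101111 popcount=5 -> skip
r=48=110000 popcount=2 -> skip
r=49=110001 popcount=3 -> skip
r=50=110010 popcount=3 -> skip
r=51=110011 popcount=4 -> skip
Kept rows: 32

Answer: 32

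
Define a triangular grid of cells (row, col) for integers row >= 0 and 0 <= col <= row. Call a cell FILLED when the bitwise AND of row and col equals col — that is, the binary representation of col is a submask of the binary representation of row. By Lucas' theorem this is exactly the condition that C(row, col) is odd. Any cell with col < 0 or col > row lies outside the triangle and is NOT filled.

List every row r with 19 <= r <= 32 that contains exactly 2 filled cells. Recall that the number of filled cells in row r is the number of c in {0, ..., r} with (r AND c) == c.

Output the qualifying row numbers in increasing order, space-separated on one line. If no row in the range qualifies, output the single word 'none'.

Row r has 2^popcount(r) filled cells, so we need popcount(r) = log2(2) = 1.
Scan r = 19..32 and keep those with exactly 1 one-bits:
r=19=10011 popcount=3 -> skip
r=20=10100 popcount=2 -> skip
r=21=10101 popcount=3 -> skip
r=22=10110 popcount=3 -> skip
r=23=10111 popcount=4 -> skip
r=24=11000 popcount=2 -> skip
r=25=11001 popcount=3 -> skip
r=26=11010 popcount=3 -> skip
r=27=11011 popcount=4 -> skip
r=28=11100 popcount=3 -> skip
r=29=11101 popcount=4 -> skip
r=30=11110 popcount=4 -> skip
r=31=11111 popcount=5 -> skip
r=32=100000 popcount=1 -> KEEP
Kept rows: 32

Answer: 32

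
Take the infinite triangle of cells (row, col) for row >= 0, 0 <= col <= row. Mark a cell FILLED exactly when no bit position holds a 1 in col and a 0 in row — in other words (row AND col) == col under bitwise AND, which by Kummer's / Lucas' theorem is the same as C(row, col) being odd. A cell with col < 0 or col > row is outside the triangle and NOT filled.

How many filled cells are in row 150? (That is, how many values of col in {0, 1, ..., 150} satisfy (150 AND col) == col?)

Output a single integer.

150 in binary = 10010110
popcount(150) = number of 1-bits in 10010110 = 4
A col c satisfies (150 AND c) == c iff every set bit of c is also set in 150; each of the 4 set bits of 150 can independently be on or off in c.
count = 2^4 = 16

Answer: 16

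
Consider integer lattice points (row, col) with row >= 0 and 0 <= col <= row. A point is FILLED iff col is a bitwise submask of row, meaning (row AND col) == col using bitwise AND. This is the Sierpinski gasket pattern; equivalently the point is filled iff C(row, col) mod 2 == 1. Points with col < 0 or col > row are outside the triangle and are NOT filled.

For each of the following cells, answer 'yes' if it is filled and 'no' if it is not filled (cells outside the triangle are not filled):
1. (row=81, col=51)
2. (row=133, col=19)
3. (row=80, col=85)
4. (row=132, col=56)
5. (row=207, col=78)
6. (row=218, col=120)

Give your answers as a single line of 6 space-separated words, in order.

(81,51): row=0b1010001, col=0b110011, row AND col = 0b10001 = 17; 17 != 51 -> empty
(133,19): row=0b10000101, col=0b10011, row AND col = 0b1 = 1; 1 != 19 -> empty
(80,85): col outside [0, 80] -> not filled
(132,56): row=0b10000100, col=0b111000, row AND col = 0b0 = 0; 0 != 56 -> empty
(207,78): row=0b11001111, col=0b1001110, row AND col = 0b1001110 = 78; 78 == 78 -> filled
(218,120): row=0b11011010, col=0b1111000, row AND col = 0b1011000 = 88; 88 != 120 -> empty

Answer: no no no no yes no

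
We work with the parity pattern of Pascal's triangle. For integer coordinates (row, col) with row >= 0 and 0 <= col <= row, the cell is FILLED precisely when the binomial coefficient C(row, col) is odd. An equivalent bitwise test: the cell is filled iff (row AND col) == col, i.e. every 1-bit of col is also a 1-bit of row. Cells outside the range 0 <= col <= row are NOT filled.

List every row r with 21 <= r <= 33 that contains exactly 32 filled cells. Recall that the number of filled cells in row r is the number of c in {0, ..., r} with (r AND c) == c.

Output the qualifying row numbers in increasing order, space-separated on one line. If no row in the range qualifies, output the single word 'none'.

Answer: 31

Derivation:
Row r has 2^popcount(r) filled cells, so we need popcount(r) = log2(32) = 5.
Scan r = 21..33 and keep those with exactly 5 one-bits:
r=21=10101 popcount=3 -> skip
r=22=10110 popcount=3 -> skip
r=23=10111 popcount=4 -> skip
r=24=11000 popcount=2 -> skip
r=25=11001 popcount=3 -> skip
r=26=11010 popcount=3 -> skip
r=27=11011 popcount=4 -> skip
r=28=11100 popcount=3 -> skip
r=29=11101 popcount=4 -> skip
r=30=11110 popcount=4 -> skip
r=31=11111 popcount=5 -> KEEP
r=32=100000 popcount=1 -> skip
r=33=100001 popcount=2 -> skip
Kept rows: 31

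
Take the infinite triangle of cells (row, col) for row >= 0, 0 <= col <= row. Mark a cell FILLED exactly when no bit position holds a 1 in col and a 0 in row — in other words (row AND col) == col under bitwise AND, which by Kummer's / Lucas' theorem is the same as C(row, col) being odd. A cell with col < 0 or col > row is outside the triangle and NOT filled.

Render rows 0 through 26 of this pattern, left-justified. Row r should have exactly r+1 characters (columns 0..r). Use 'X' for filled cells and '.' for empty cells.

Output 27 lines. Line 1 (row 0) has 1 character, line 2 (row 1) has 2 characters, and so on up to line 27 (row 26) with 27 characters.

Answer: X
XX
X.X
XXXX
X...X
XX..XX
X.X.X.X
XXXXXXXX
X.......X
XX......XX
X.X.....X.X
XXXX....XXXX
X...X...X...X
XX..XX..XX..XX
X.X.X.X.X.X.X.X
XXXXXXXXXXXXXXXX
X...............X
XX..............XX
X.X.............X.X
XXXX............XXXX
X...X...........X...X
XX..XX..........XX..XX
X.X.X.X.........X.X.X.X
XXXXXXXX........XXXXXXXX
X.......X.......X.......X
XX......XX......XX......XX
X.X.....X.X.....X.X.....X.X

Derivation:
r0=0: X
r1=1: XX
r2=10: X.X
r3=11: XXXX
r4=100: X...X
r5=101: XX..XX
r6=110: X.X.X.X
r7=111: XXXXXXXX
r8=1000: X.......X
r9=1001: XX......XX
r10=1010: X.X.....X.X
r11=1011: XXXX....XXXX
r12=1100: X...X...X...X
r13=1101: XX..XX..XX..XX
r14=1110: X.X.X.X.X.X.X.X
r15=1111: XXXXXXXXXXXXXXXX
r16=10000: X...............X
r17=10001: XX..............XX
r18=10010: X.X.............X.X
r19=10011: XXXX............XXXX
r20=10100: X...X...........X...X
r21=10101: XX..XX..........XX..XX
r22=10110: X.X.X.X.........X.X.X.X
r23=10111: XXXXXXXX........XXXXXXXX
r24=11000: X.......X.......X.......X
r25=11001: XX......XX......XX......XX
r26=11010: X.X.....X.X.....X.X.....X.X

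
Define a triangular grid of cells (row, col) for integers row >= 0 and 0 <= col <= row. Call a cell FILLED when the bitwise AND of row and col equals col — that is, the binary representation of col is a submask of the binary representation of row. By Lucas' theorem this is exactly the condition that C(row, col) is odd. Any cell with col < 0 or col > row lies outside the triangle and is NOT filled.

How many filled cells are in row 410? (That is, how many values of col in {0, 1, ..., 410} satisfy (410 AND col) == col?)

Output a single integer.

410 in binary = 110011010
popcount(410) = number of 1-bits in 110011010 = 5
A col c satisfies (410 AND c) == c iff every set bit of c is also set in 410; each of the 5 set bits of 410 can independently be on or off in c.
count = 2^5 = 32

Answer: 32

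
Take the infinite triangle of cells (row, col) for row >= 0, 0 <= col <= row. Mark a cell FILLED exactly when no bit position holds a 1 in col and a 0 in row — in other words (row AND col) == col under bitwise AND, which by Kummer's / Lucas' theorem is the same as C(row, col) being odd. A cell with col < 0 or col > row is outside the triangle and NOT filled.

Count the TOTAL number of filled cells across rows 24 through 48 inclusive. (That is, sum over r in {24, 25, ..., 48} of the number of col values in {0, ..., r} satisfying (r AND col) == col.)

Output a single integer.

Answer: 274

Derivation:
r24=11000 pc2: +4 =4
r25=11001 pc3: +8 =12
r26=11010 pc3: +8 =20
r27=11011 pc4: +16 =36
r28=11100 pc3: +8 =44
r29=11101 pc4: +16 =60
r30=11110 pc4: +16 =76
r31=11111 pc5: +32 =108
r32=100000 pc1: +2 =110
r33=100001 pc2: +4 =114
r34=100010 pc2: +4 =118
r35=100011 pc3: +8 =126
r36=100100 pc2: +4 =130
r37=100101 pc3: +8 =138
r38=100110 pc3: +8 =146
r39=100111 pc4: +16 =162
r40=101000 pc2: +4 =166
r41=101001 pc3: +8 =174
r42=101010 pc3: +8 =182
r43=101011 pc4: +16 =198
r44=101100 pc3: +8 =206
r45=101101 pc4: +16 =222
r46=101110 pc4: +16 =238
r47=101111 pc5: +32 =270
r48=110000 pc2: +4 =274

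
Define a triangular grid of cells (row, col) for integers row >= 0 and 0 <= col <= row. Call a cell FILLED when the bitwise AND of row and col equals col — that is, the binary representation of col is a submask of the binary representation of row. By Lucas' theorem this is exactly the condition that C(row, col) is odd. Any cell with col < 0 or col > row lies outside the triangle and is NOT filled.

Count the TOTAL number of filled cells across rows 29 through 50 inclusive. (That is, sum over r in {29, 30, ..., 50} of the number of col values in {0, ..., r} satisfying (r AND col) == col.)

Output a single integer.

Answer: 246

Derivation:
r29=11101 pc4: +16 =16
r30=11110 pc4: +16 =32
r31=11111 pc5: +32 =64
r32=100000 pc1: +2 =66
r33=100001 pc2: +4 =70
r34=100010 pc2: +4 =74
r35=100011 pc3: +8 =82
r36=100100 pc2: +4 =86
r37=100101 pc3: +8 =94
r38=100110 pc3: +8 =102
r39=100111 pc4: +16 =118
r40=101000 pc2: +4 =122
r41=101001 pc3: +8 =130
r42=101010 pc3: +8 =138
r43=101011 pc4: +16 =154
r44=101100 pc3: +8 =162
r45=101101 pc4: +16 =178
r46=101110 pc4: +16 =194
r47=101111 pc5: +32 =226
r48=110000 pc2: +4 =230
r49=110001 pc3: +8 =238
r50=110010 pc3: +8 =246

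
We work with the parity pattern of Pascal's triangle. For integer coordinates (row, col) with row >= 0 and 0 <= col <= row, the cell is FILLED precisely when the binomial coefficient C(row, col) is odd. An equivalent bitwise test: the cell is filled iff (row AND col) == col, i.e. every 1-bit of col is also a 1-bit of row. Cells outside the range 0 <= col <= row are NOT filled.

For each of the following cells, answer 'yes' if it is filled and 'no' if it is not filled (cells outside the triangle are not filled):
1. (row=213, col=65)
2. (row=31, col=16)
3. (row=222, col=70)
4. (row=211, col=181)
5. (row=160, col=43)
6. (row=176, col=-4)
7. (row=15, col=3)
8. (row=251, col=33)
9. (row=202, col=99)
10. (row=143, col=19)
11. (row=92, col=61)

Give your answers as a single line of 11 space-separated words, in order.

(213,65): row=0b11010101, col=0b1000001, row AND col = 0b1000001 = 65; 65 == 65 -> filled
(31,16): row=0b11111, col=0b10000, row AND col = 0b10000 = 16; 16 == 16 -> filled
(222,70): row=0b11011110, col=0b1000110, row AND col = 0b1000110 = 70; 70 == 70 -> filled
(211,181): row=0b11010011, col=0b10110101, row AND col = 0b10010001 = 145; 145 != 181 -> empty
(160,43): row=0b10100000, col=0b101011, row AND col = 0b100000 = 32; 32 != 43 -> empty
(176,-4): col outside [0, 176] -> not filled
(15,3): row=0b1111, col=0b11, row AND col = 0b11 = 3; 3 == 3 -> filled
(251,33): row=0b11111011, col=0b100001, row AND col = 0b100001 = 33; 33 == 33 -> filled
(202,99): row=0b11001010, col=0b1100011, row AND col = 0b1000010 = 66; 66 != 99 -> empty
(143,19): row=0b10001111, col=0b10011, row AND col = 0b11 = 3; 3 != 19 -> empty
(92,61): row=0b1011100, col=0b111101, row AND col = 0b11100 = 28; 28 != 61 -> empty

Answer: yes yes yes no no no yes yes no no no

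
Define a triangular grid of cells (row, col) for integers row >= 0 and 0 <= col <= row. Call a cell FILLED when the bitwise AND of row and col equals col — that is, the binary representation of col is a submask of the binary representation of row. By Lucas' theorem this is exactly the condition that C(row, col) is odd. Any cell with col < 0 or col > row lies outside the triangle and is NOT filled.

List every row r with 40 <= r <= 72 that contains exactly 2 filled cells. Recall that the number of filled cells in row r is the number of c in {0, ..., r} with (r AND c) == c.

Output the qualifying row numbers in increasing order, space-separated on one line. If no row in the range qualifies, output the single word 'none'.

Answer: 64

Derivation:
Row r has 2^popcount(r) filled cells, so we need popcount(r) = log2(2) = 1.
Scan r = 40..72 and keep those with exactly 1 one-bits:
r=40=101000 popcount=2 -> skip
r=41=101001 popcount=3 -> skip
r=42=101010 popcount=3 -> skip
r=43=101011 popcount=4 -> skip
r=44=101100 popcount=3 -> skip
r=45=101101 popcount=4 -> skip
r=46=101110 popcount=4 -> skip
r=47=101111 popcount=5 -> skip
r=48=110000 popcount=2 -> skip
r=49=110001 popcount=3 -> skip
r=50=110010 popcount=3 -> skip
r=51=110011 popcount=4 -> skip
r=52=110100 popcount=3 -> skip
r=53=110101 popcount=4 -> skip
r=54=110110 popcount=4 -> skip
r=55=110111 popcount=5 -> skip
r=56=111000 popcount=3 -> skip
r=57=111001 popcount=4 -> skip
r=58=111010 popcount=4 -> skip
r=59=111011 popcount=5 -> skip
r=60=111100 popcount=4 -> skip
r=61=111101 popcount=5 -> skip
r=62=111110 popcount=5 -> skip
r=63=111111 popcount=6 -> skip
r=64=1000000 popcount=1 -> KEEP
r=65=1000001 popcount=2 -> skip
r=66=1000010 popcount=2 -> skip
r=67=1000011 popcount=3 -> skip
r=68=1000100 popcount=2 -> skip
r=69=1000101 popcount=3 -> skip
r=70=1000110 popcount=3 -> skip
r=71=1000111 popcount=4 -> skip
r=72=1001000 popcount=2 -> skip
Kept rows: 64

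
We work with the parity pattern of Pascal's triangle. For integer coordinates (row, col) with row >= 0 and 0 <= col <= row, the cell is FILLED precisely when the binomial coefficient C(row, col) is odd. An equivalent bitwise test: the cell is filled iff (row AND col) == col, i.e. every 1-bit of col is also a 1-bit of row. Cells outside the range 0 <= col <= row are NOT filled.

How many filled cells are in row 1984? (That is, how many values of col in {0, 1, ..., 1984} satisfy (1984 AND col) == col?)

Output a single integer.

Answer: 32

Derivation:
1984 in binary = 11111000000
popcount(1984) = number of 1-bits in 11111000000 = 5
A col c satisfies (1984 AND c) == c iff every set bit of c is also set in 1984; each of the 5 set bits of 1984 can independently be on or off in c.
count = 2^5 = 32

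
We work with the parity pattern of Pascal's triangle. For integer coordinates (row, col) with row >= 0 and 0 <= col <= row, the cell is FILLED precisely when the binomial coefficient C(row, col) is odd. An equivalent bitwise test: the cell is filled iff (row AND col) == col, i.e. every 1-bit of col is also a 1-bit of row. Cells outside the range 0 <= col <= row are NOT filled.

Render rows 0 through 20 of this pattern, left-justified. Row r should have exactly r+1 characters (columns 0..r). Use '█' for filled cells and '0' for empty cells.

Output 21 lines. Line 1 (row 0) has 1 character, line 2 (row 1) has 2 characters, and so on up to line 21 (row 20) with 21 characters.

Answer: █
██
█0█
████
█000█
██00██
█0█0█0█
████████
█0000000█
██000000██
█0█00000█0█
████0000████
█000█000█000█
██00██00██00██
█0█0█0█0█0█0█0█
████████████████
█000000000000000█
██00000000000000██
█0█0000000000000█0█
████000000000000████
█000█00000000000█000█

Derivation:
r0=0: █
r1=1: ██
r2=10: █0█
r3=11: ████
r4=100: █000█
r5=101: ██00██
r6=110: █0█0█0█
r7=111: ████████
r8=1000: █0000000█
r9=1001: ██000000██
r10=1010: █0█00000█0█
r11=1011: ████0000████
r12=1100: █000█000█000█
r13=1101: ██00██00██00██
r14=1110: █0█0█0█0█0█0█0█
r15=1111: ████████████████
r16=10000: █000000000000000█
r17=10001: ██00000000000000██
r18=10010: █0█0000000000000█0█
r19=10011: ████000000000000████
r20=10100: █000█00000000000█000█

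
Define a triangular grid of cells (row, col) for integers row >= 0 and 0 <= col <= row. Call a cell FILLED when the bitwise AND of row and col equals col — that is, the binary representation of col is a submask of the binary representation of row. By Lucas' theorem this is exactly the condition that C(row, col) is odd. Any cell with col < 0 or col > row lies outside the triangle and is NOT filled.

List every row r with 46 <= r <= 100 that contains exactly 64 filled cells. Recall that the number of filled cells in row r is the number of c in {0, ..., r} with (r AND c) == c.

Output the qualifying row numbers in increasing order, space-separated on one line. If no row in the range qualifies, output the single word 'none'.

Answer: 63 95

Derivation:
Row r has 2^popcount(r) filled cells, so we need popcount(r) = log2(64) = 6.
Scan r = 46..100 and keep those with exactly 6 one-bits:
r=46=101110 popcount=4 -> skip
r=47=101111 popcount=5 -> skip
r=48=110000 popcount=2 -> skip
r=49=110001 popcount=3 -> skip
r=50=110010 popcount=3 -> skip
r=51=110011 popcount=4 -> skip
r=52=110100 popcount=3 -> skip
r=53=110101 popcount=4 -> skip
r=54=110110 popcount=4 -> skip
r=55=110111 popcount=5 -> skip
r=56=111000 popcount=3 -> skip
r=57=111001 popcount=4 -> skip
r=58=111010 popcount=4 -> skip
r=59=111011 popcount=5 -> skip
r=60=111100 popcount=4 -> skip
r=61=111101 popcount=5 -> skip
r=62=111110 popcount=5 -> skip
r=63=111111 popcount=6 -> KEEP
r=64=1000000 popcount=1 -> skip
r=65=1000001 popcount=2 -> skip
r=66=1000010 popcount=2 -> skip
r=67=1000011 popcount=3 -> skip
r=68=1000100 popcount=2 -> skip
r=69=1000101 popcount=3 -> skip
r=70=1000110 popcount=3 -> skip
r=71=1000111 popcount=4 -> skip
r=72=1001000 popcount=2 -> skip
r=73=1001001 popcount=3 -> skip
r=74=1001010 popcount=3 -> skip
r=75=1001011 popcount=4 -> skip
r=76=1001100 popcount=3 -> skip
r=77=1001101 popcount=4 -> skip
r=78=1001110 popcount=4 -> skip
r=79=1001111 popcount=5 -> skip
r=80=1010000 popcount=2 -> skip
r=81=1010001 popcount=3 -> skip
r=82=1010010 popcount=3 -> skip
r=83=1010011 popcount=4 -> skip
r=84=1010100 popcount=3 -> skip
r=85=1010101 popcount=4 -> skip
r=86=1010110 popcount=4 -> skip
r=87=1010111 popcount=5 -> skip
r=88=1011000 popcount=3 -> skip
r=89=1011001 popcount=4 -> skip
r=90=1011010 popcount=4 -> skip
r=91=1011011 popcount=5 -> skip
r=92=1011100 popcount=4 -> skip
r=93=1011101 popcount=5 -> skip
r=94=1011110 popcount=5 -> skip
r=95=1011111 popcount=6 -> KEEP
r=96=1100000 popcount=2 -> skip
r=97=1100001 popcount=3 -> skip
r=98=1100010 popcount=3 -> skip
r=99=1100011 popcount=4 -> skip
r=100=1100100 popcount=3 -> skip
Kept rows: 63 95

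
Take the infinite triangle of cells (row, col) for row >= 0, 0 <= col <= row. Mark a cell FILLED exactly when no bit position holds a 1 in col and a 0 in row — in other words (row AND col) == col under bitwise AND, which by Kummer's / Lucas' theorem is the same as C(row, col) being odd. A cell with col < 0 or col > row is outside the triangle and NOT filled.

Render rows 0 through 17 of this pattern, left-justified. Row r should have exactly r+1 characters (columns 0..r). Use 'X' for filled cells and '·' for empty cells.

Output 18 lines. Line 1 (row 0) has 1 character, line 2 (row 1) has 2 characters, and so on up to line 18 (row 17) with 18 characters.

r0=0: X
r1=1: XX
r2=10: X·X
r3=11: XXXX
r4=100: X···X
r5=101: XX··XX
r6=110: X·X·X·X
r7=111: XXXXXXXX
r8=1000: X·······X
r9=1001: XX······XX
r10=1010: X·X·····X·X
r11=1011: XXXX····XXXX
r12=1100: X···X···X···X
r13=1101: XX··XX··XX··XX
r14=1110: X·X·X·X·X·X·X·X
r15=1111: XXXXXXXXXXXXXXXX
r16=10000: X···············X
r17=10001: XX··············XX

Answer: X
XX
X·X
XXXX
X···X
XX··XX
X·X·X·X
XXXXXXXX
X·······X
XX······XX
X·X·····X·X
XXXX····XXXX
X···X···X···X
XX··XX··XX··XX
X·X·X·X·X·X·X·X
XXXXXXXXXXXXXXXX
X···············X
XX··············XX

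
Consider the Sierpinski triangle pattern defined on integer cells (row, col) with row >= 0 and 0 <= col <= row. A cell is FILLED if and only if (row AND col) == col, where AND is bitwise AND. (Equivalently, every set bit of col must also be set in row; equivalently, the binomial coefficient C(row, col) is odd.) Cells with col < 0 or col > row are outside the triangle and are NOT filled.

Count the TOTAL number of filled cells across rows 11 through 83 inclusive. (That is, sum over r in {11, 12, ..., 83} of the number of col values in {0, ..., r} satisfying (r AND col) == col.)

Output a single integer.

Answer: 890

Derivation:
r11=1011 pc3: +8 =8
r12=1100 pc2: +4 =12
r13=1101 pc3: +8 =20
r14=1110 pc3: +8 =28
r15=1111 pc4: +16 =44
r16=10000 pc1: +2 =46
r17=10001 pc2: +4 =50
r18=10010 pc2: +4 =54
r19=10011 pc3: +8 =62
r20=10100 pc2: +4 =66
r21=10101 pc3: +8 =74
r22=10110 pc3: +8 =82
r23=10111 pc4: +16 =98
r24=11000 pc2: +4 =102
r25=11001 pc3: +8 =110
r26=11010 pc3: +8 =118
r27=11011 pc4: +16 =134
r28=11100 pc3: +8 =142
r29=11101 pc4: +16 =158
r30=11110 pc4: +16 =174
r31=11111 pc5: +32 =206
r32=100000 pc1: +2 =208
r33=100001 pc2: +4 =212
r34=100010 pc2: +4 =216
r35=100011 pc3: +8 =224
r36=100100 pc2: +4 =228
r37=100101 pc3: +8 =236
r38=100110 pc3: +8 =244
r39=100111 pc4: +16 =260
r40=101000 pc2: +4 =264
r41=101001 pc3: +8 =272
r42=101010 pc3: +8 =280
r43=101011 pc4: +16 =296
r44=101100 pc3: +8 =304
r45=101101 pc4: +16 =320
r46=101110 pc4: +16 =336
r47=101111 pc5: +32 =368
r48=110000 pc2: +4 =372
r49=110001 pc3: +8 =380
r50=110010 pc3: +8 =388
r51=110011 pc4: +16 =404
r52=110100 pc3: +8 =412
r53=110101 pc4: +16 =428
r54=110110 pc4: +16 =444
r55=110111 pc5: +32 =476
r56=111000 pc3: +8 =484
r57=111001 pc4: +16 =500
r58=111010 pc4: +16 =516
r59=111011 pc5: +32 =548
r60=111100 pc4: +16 =564
r61=111101 pc5: +32 =596
r62=111110 pc5: +32 =628
r63=111111 pc6: +64 =692
r64=1000000 pc1: +2 =694
r65=1000001 pc2: +4 =698
r66=1000010 pc2: +4 =702
r67=1000011 pc3: +8 =710
r68=1000100 pc2: +4 =714
r69=1000101 pc3: +8 =722
r70=1000110 pc3: +8 =730
r71=1000111 pc4: +16 =746
r72=1001000 pc2: +4 =750
r73=1001001 pc3: +8 =758
r74=1001010 pc3: +8 =766
r75=1001011 pc4: +16 =782
r76=1001100 pc3: +8 =790
r77=1001101 pc4: +16 =806
r78=1001110 pc4: +16 =822
r79=1001111 pc5: +32 =854
r80=1010000 pc2: +4 =858
r81=1010001 pc3: +8 =866
r82=1010010 pc3: +8 =874
r83=1010011 pc4: +16 =890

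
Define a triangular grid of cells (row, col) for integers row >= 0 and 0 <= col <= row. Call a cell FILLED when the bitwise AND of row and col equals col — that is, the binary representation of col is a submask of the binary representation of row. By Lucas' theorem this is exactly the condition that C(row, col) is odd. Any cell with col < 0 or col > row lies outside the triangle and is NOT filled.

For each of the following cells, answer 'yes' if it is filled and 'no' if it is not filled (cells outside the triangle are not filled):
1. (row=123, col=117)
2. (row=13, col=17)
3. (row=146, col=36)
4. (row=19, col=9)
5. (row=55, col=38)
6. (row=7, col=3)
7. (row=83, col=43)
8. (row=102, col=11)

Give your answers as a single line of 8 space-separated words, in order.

Answer: no no no no yes yes no no

Derivation:
(123,117): row=0b1111011, col=0b1110101, row AND col = 0b1110001 = 113; 113 != 117 -> empty
(13,17): col outside [0, 13] -> not filled
(146,36): row=0b10010010, col=0b100100, row AND col = 0b0 = 0; 0 != 36 -> empty
(19,9): row=0b10011, col=0b1001, row AND col = 0b1 = 1; 1 != 9 -> empty
(55,38): row=0b110111, col=0b100110, row AND col = 0b100110 = 38; 38 == 38 -> filled
(7,3): row=0b111, col=0b11, row AND col = 0b11 = 3; 3 == 3 -> filled
(83,43): row=0b1010011, col=0b101011, row AND col = 0b11 = 3; 3 != 43 -> empty
(102,11): row=0b1100110, col=0b1011, row AND col = 0b10 = 2; 2 != 11 -> empty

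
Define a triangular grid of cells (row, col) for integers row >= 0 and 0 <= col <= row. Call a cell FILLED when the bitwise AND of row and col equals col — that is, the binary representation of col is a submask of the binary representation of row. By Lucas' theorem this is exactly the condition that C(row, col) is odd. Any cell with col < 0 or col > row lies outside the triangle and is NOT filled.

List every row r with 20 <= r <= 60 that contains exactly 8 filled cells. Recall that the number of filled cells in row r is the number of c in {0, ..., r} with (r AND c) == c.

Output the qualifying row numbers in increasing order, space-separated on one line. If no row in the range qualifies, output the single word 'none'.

Answer: 21 22 25 26 28 35 37 38 41 42 44 49 50 52 56

Derivation:
Row r has 2^popcount(r) filled cells, so we need popcount(r) = log2(8) = 3.
Scan r = 20..60 and keep those with exactly 3 one-bits:
r=20=10100 popcount=2 -> skip
r=21=10101 popcount=3 -> KEEP
r=22=10110 popcount=3 -> KEEP
r=23=10111 popcount=4 -> skip
r=24=11000 popcount=2 -> skip
r=25=11001 popcount=3 -> KEEP
r=26=11010 popcount=3 -> KEEP
r=27=11011 popcount=4 -> skip
r=28=11100 popcount=3 -> KEEP
r=29=11101 popcount=4 -> skip
r=30=11110 popcount=4 -> skip
r=31=11111 popcount=5 -> skip
r=32=100000 popcount=1 -> skip
r=33=100001 popcount=2 -> skip
r=34=100010 popcount=2 -> skip
r=35=100011 popcount=3 -> KEEP
r=36=100100 popcount=2 -> skip
r=37=100101 popcount=3 -> KEEP
r=38=100110 popcount=3 -> KEEP
r=39=100111 popcount=4 -> skip
r=40=101000 popcount=2 -> skip
r=41=101001 popcount=3 -> KEEP
r=42=101010 popcount=3 -> KEEP
r=43=101011 popcount=4 -> skip
r=44=101100 popcount=3 -> KEEP
r=45=101101 popcount=4 -> skip
r=46=101110 popcount=4 -> skip
r=47=101111 popcount=5 -> skip
r=48=110000 popcount=2 -> skip
r=49=110001 popcount=3 -> KEEP
r=50=110010 popcount=3 -> KEEP
r=51=110011 popcount=4 -> skip
r=52=110100 popcount=3 -> KEEP
r=53=110101 popcount=4 -> skip
r=54=110110 popcount=4 -> skip
r=55=110111 popcount=5 -> skip
r=56=111000 popcount=3 -> KEEP
r=57=111001 popcount=4 -> skip
r=58=111010 popcount=4 -> skip
r=59=111011 popcount=5 -> skip
r=60=111100 popcount=4 -> skip
Kept rows: 21 22 25 26 28 35 37 38 41 42 44 49 50 52 56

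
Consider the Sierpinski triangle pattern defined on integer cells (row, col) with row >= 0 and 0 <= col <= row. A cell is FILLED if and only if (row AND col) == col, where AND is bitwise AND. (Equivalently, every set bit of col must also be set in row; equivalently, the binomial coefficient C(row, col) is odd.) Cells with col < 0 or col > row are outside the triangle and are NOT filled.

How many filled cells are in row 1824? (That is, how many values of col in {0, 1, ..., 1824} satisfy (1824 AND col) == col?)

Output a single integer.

1824 in binary = 11100100000
popcount(1824) = number of 1-bits in 11100100000 = 4
A col c satisfies (1824 AND c) == c iff every set bit of c is also set in 1824; each of the 4 set bits of 1824 can independently be on or off in c.
count = 2^4 = 16

Answer: 16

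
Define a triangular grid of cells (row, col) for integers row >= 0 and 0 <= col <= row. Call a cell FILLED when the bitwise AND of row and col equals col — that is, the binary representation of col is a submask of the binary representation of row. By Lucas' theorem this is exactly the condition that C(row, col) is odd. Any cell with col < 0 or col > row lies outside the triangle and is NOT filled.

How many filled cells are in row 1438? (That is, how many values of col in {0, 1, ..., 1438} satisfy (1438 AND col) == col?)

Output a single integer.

Answer: 128

Derivation:
1438 in binary = 10110011110
popcount(1438) = number of 1-bits in 10110011110 = 7
A col c satisfies (1438 AND c) == c iff every set bit of c is also set in 1438; each of the 7 set bits of 1438 can independently be on or off in c.
count = 2^7 = 128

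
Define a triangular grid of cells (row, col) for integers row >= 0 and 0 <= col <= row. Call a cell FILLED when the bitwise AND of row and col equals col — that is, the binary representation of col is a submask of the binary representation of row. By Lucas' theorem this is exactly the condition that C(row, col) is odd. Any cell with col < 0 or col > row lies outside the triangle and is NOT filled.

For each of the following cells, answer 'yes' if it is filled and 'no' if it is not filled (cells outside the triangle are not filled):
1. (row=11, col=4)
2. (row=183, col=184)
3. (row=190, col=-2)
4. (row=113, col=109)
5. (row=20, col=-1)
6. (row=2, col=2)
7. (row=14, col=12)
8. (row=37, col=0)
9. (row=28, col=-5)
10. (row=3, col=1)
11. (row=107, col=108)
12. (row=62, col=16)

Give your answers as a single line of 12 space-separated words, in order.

Answer: no no no no no yes yes yes no yes no yes

Derivation:
(11,4): row=0b1011, col=0b100, row AND col = 0b0 = 0; 0 != 4 -> empty
(183,184): col outside [0, 183] -> not filled
(190,-2): col outside [0, 190] -> not filled
(113,109): row=0b1110001, col=0b1101101, row AND col = 0b1100001 = 97; 97 != 109 -> empty
(20,-1): col outside [0, 20] -> not filled
(2,2): row=0b10, col=0b10, row AND col = 0b10 = 2; 2 == 2 -> filled
(14,12): row=0b1110, col=0b1100, row AND col = 0b1100 = 12; 12 == 12 -> filled
(37,0): row=0b100101, col=0b0, row AND col = 0b0 = 0; 0 == 0 -> filled
(28,-5): col outside [0, 28] -> not filled
(3,1): row=0b11, col=0b1, row AND col = 0b1 = 1; 1 == 1 -> filled
(107,108): col outside [0, 107] -> not filled
(62,16): row=0b111110, col=0b10000, row AND col = 0b10000 = 16; 16 == 16 -> filled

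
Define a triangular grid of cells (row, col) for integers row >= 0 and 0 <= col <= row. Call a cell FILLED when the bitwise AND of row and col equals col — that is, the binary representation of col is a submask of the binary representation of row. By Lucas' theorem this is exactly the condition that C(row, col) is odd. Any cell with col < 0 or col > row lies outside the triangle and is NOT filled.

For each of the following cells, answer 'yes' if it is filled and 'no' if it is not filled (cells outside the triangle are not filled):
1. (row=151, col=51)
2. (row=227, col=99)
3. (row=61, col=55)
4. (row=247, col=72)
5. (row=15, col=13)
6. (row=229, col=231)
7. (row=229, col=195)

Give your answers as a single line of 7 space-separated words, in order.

(151,51): row=0b10010111, col=0b110011, row AND col = 0b10011 = 19; 19 != 51 -> empty
(227,99): row=0b11100011, col=0b1100011, row AND col = 0b1100011 = 99; 99 == 99 -> filled
(61,55): row=0b111101, col=0b110111, row AND col = 0b110101 = 53; 53 != 55 -> empty
(247,72): row=0b11110111, col=0b1001000, row AND col = 0b1000000 = 64; 64 != 72 -> empty
(15,13): row=0b1111, col=0b1101, row AND col = 0b1101 = 13; 13 == 13 -> filled
(229,231): col outside [0, 229] -> not filled
(229,195): row=0b11100101, col=0b11000011, row AND col = 0b11000001 = 193; 193 != 195 -> empty

Answer: no yes no no yes no no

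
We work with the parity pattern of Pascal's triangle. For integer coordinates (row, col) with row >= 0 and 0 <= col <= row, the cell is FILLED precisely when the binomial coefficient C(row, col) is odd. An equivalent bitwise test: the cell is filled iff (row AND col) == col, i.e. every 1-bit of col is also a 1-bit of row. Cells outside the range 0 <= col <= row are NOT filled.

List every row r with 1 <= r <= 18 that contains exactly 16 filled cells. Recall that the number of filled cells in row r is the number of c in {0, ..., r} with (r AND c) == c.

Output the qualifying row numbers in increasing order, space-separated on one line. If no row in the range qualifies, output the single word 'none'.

Answer: 15

Derivation:
Row r has 2^popcount(r) filled cells, so we need popcount(r) = log2(16) = 4.
Scan r = 1..18 and keep those with exactly 4 one-bits:
r=1=1 popcount=1 -> skip
r=2=10 popcount=1 -> skip
r=3=11 popcount=2 -> skip
r=4=100 popcount=1 -> skip
r=5=101 popcount=2 -> skip
r=6=110 popcount=2 -> skip
r=7=111 popcount=3 -> skip
r=8=1000 popcount=1 -> skip
r=9=1001 popcount=2 -> skip
r=10=1010 popcount=2 -> skip
r=11=1011 popcount=3 -> skip
r=12=1100 popcount=2 -> skip
r=13=1101 popcount=3 -> skip
r=14=1110 popcount=3 -> skip
r=15=1111 popcount=4 -> KEEP
r=16=10000 popcount=1 -> skip
r=17=10001 popcount=2 -> skip
r=18=10010 popcount=2 -> skip
Kept rows: 15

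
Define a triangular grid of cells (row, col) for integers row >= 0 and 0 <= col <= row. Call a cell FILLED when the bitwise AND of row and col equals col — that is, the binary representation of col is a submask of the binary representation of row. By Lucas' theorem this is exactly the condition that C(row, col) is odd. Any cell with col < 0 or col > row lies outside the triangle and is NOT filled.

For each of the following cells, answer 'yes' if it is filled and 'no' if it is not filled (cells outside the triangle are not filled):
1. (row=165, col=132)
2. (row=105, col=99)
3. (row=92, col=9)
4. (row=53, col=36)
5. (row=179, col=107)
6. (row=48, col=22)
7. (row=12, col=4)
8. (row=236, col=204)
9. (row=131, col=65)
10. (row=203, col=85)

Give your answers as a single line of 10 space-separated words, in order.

Answer: yes no no yes no no yes yes no no

Derivation:
(165,132): row=0b10100101, col=0b10000100, row AND col = 0b10000100 = 132; 132 == 132 -> filled
(105,99): row=0b1101001, col=0b1100011, row AND col = 0b1100001 = 97; 97 != 99 -> empty
(92,9): row=0b1011100, col=0b1001, row AND col = 0b1000 = 8; 8 != 9 -> empty
(53,36): row=0b110101, col=0b100100, row AND col = 0b100100 = 36; 36 == 36 -> filled
(179,107): row=0b10110011, col=0b1101011, row AND col = 0b100011 = 35; 35 != 107 -> empty
(48,22): row=0b110000, col=0b10110, row AND col = 0b10000 = 16; 16 != 22 -> empty
(12,4): row=0b1100, col=0b100, row AND col = 0b100 = 4; 4 == 4 -> filled
(236,204): row=0b11101100, col=0b11001100, row AND col = 0b11001100 = 204; 204 == 204 -> filled
(131,65): row=0b10000011, col=0b1000001, row AND col = 0b1 = 1; 1 != 65 -> empty
(203,85): row=0b11001011, col=0b1010101, row AND col = 0b1000001 = 65; 65 != 85 -> empty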